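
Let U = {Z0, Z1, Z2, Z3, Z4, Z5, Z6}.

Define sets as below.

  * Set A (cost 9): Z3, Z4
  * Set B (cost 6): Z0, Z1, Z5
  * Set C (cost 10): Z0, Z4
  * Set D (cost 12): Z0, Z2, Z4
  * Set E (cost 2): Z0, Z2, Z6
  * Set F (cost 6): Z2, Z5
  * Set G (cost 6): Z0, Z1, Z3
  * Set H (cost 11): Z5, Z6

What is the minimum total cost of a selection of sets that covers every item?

17

A, B, E together cover every item (A ∪ B ∪ E = {Z0, Z1, Z2, Z3, Z4, Z5, Z6}); total cost 9 + 6 + 2 = 17.
No covering selection has total cost below 17.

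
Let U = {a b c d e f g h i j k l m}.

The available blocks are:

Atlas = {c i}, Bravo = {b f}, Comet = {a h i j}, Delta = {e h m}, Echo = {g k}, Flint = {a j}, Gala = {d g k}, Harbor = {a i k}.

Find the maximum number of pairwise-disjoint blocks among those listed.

5

Atlas, Bravo, Delta, Echo, Flint are pairwise disjoint (Atlas={c,i}; Bravo={b,f}; Delta={e,h,m}; Echo={g,k}; Flint={a,j}).
Every remaining block overlaps one of these, and no 6 of the listed blocks are pairwise disjoint, so 5 is the maximum.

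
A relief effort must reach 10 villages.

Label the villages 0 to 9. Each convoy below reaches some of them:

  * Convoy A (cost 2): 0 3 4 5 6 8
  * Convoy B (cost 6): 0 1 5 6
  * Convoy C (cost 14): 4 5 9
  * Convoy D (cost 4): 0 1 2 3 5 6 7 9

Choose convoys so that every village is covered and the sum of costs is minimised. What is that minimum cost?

6

A, D together cover every village (A ∪ D = {0, 1, 2, 3, 4, 5, 6, 7, 8, 9}); total cost 2 + 4 = 6.
No covering selection has total cost below 6.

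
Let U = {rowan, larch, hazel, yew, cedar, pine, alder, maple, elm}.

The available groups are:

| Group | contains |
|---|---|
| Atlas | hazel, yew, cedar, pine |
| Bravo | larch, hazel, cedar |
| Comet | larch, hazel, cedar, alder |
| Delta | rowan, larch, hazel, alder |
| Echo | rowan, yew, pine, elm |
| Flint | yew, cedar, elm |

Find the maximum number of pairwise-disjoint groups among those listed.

Bravo, Echo are pairwise disjoint (Bravo={larch,hazel,cedar}; Echo={rowan,yew,pine,elm}).
Every remaining group overlaps one of these, and no 3 of the listed groups are pairwise disjoint, so 2 is the maximum.

2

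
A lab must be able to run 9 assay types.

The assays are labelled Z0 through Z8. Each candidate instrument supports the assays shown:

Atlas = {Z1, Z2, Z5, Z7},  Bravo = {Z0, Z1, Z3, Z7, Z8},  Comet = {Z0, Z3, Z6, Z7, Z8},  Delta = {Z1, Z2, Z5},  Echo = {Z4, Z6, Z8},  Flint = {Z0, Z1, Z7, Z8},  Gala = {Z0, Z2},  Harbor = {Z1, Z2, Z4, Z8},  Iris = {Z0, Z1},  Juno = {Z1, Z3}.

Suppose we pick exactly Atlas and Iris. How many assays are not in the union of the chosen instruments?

Union of Atlas, Iris = {Z0, Z1, Z2, Z5, Z7}.
Not covered: Z3, Z4, Z6, Z8 — 4 assays.

4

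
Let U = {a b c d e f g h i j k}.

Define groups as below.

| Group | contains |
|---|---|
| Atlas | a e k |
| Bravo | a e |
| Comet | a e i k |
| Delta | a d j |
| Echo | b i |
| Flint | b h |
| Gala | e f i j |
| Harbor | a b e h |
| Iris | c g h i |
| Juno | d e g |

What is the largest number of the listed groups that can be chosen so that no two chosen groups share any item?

2

Delta, Flint are pairwise disjoint (Delta={a,d,j}; Flint={b,h}).
Every remaining group overlaps one of these, and no 3 of the listed groups are pairwise disjoint, so 2 is the maximum.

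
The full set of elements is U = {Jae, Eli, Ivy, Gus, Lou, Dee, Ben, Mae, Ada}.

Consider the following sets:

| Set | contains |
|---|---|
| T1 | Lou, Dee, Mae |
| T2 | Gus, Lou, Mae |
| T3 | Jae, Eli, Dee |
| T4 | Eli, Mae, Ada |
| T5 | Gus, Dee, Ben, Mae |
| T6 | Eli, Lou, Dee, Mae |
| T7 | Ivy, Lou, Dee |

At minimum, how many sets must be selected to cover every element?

T3 and T4 and T5 and T7 together: T3 ∪ T4 ∪ T5 ∪ T7 = {Jae, Eli, Ivy, Gus, Lou, Dee, Ben, Mae, Ada} — every element is covered.
Only T5 contains Ben, so T5 is forced; the remaining 5 elements need at least 3 more sets (each remaining set adds at most 2) — so at least 4 sets are needed, and 4 is optimal.

4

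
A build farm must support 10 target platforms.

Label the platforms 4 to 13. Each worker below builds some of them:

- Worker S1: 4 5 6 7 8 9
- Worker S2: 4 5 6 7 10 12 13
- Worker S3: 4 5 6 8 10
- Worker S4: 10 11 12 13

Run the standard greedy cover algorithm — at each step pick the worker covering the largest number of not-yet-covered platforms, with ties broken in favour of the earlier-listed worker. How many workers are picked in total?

3

Greedy: pick S2 (covers 7 new) → pick S1 (covers 2 new) → pick S4 (covers 1 new). Total picks: 3.
(The true minimum cover uses only 2 workers, so greedy is not optimal here.)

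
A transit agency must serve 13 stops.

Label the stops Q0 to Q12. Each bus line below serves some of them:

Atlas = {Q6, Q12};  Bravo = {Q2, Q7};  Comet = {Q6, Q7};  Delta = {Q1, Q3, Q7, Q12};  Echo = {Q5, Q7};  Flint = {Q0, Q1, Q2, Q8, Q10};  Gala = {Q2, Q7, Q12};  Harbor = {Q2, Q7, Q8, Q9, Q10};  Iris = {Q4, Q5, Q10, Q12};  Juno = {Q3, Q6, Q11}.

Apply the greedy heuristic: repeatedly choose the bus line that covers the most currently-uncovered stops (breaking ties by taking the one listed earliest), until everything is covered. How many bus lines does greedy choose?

Greedy: pick Flint (covers 5 new) → pick Delta (covers 3 new) → pick Iris (covers 2 new) → pick Juno (covers 2 new) → pick Harbor (covers 1 new). Total picks: 5.
(The true minimum cover uses only 4 bus lines, so greedy is not optimal here.)

5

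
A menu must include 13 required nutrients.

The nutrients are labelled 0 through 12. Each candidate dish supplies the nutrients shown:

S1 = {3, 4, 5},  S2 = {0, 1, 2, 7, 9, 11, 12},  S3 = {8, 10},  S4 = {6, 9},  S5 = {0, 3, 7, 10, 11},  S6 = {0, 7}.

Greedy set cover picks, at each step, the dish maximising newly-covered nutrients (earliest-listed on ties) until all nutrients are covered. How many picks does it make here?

Greedy: pick S2 (covers 7 new) → pick S1 (covers 3 new) → pick S3 (covers 2 new) → pick S4 (covers 1 new). Total picks: 4.

4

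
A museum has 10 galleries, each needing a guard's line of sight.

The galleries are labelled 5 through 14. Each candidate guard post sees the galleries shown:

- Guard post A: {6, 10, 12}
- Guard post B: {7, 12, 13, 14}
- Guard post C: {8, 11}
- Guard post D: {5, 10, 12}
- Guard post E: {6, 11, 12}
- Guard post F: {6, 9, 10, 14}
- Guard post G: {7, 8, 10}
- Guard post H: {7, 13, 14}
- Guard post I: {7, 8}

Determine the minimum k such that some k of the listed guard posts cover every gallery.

B and C and D and F together: B ∪ C ∪ D ∪ F = {5, 6, 7, 8, 9, 10, 11, 12, 13, 14} — every gallery is covered.
Only D contains 5, so D is forced; the remaining 7 galleries need at least 3 more guard posts (each remaining guard post adds at most 3) — so at least 4 guard posts are needed, and 4 is optimal.

4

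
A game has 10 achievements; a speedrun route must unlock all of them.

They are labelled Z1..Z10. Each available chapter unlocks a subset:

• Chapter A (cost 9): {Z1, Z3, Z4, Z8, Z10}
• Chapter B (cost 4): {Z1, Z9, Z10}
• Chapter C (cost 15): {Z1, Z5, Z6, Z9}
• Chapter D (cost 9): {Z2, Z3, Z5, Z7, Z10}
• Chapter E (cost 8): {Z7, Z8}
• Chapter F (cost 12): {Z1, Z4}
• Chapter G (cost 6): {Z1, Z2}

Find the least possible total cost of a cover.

A, C, D together cover every achievement (A ∪ C ∪ D = {Z1, Z2, Z3, Z4, Z5, Z6, Z7, Z8, Z9, Z10}); total cost 9 + 15 + 9 = 33.
The greedy pick B, D, A, C costs 37; no covering selection beats 33.

33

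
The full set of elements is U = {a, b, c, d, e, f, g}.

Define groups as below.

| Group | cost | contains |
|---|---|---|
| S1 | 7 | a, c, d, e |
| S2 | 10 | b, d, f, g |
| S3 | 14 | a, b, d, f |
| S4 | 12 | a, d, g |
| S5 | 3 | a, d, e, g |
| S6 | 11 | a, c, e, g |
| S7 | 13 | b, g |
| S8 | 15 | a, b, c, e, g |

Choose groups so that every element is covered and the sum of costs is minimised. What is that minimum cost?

17

S1, S2 together cover every element (S1 ∪ S2 = {a, b, c, d, e, f, g}); total cost 7 + 10 = 17.
The greedy pick S5, S2, S1 costs 20; no covering selection beats 17.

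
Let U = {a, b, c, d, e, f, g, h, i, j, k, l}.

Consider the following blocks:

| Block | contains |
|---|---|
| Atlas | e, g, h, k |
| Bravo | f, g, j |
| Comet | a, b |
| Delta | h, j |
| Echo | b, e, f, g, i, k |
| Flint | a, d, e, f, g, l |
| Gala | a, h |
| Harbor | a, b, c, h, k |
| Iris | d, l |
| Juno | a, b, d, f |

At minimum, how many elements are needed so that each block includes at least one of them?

4

T = {a, d, f, h} meets every block (each contains at least one member of T), and |T| = 4.
No choice of 3 elements meets every block, so 4 is the minimum.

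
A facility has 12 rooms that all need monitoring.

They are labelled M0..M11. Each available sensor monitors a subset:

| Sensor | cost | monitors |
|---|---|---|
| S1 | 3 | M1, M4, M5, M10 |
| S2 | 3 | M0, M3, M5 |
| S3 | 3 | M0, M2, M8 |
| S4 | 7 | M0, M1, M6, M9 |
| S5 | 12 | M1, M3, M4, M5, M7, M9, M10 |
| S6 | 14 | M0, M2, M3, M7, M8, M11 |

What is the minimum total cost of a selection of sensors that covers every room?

24

S1, S4, S6 together cover every room (S1 ∪ S4 ∪ S6 = {M0, M1, M2, M3, M4, M5, M6, M7, M8, M9, M10, M11}); total cost 3 + 7 + 14 = 24.
The greedy pick S1, S3, S2, S4, S6 costs 30; no covering selection beats 24.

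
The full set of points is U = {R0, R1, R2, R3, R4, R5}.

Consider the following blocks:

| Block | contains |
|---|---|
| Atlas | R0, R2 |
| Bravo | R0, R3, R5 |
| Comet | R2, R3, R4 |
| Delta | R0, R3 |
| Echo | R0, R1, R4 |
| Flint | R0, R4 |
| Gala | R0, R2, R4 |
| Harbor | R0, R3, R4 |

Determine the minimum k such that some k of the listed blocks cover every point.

Bravo and Echo and Gala together: Bravo ∪ Echo ∪ Gala = {R0, R1, R2, R3, R4, R5} — every point is covered.
Only Echo contains R1, so Echo is forced; the remaining 3 points need at least 2 more blocks (each remaining block adds at most 2) — so at least 3 blocks are needed, and 3 is optimal.

3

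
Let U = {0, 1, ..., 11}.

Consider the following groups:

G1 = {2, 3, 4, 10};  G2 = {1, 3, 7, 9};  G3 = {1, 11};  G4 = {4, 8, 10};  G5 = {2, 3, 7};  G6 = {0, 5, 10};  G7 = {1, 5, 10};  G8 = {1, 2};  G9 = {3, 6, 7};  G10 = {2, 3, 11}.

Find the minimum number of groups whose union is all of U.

G2, G4, G6, G9, and G10 cover everything between them: the union {0, 1, 2, 3, 4, 5, 6, 7, 8, 9, 10, 11} is all of U.
No 4 of the 10 groups cover everything (all 210 combinations miss at least one point), so 5 is optimal.

5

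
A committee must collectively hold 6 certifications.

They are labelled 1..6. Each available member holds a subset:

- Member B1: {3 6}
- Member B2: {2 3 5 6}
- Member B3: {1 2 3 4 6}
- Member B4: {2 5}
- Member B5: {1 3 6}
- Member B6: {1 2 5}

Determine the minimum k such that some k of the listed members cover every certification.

2

B2 and B3 together: B2 ∪ B3 = {1, 2, 3, 4, 5, 6} — every certification is covered.
No single member has all 6 certifications (the largest, B3, has 5), so 2 is optimal.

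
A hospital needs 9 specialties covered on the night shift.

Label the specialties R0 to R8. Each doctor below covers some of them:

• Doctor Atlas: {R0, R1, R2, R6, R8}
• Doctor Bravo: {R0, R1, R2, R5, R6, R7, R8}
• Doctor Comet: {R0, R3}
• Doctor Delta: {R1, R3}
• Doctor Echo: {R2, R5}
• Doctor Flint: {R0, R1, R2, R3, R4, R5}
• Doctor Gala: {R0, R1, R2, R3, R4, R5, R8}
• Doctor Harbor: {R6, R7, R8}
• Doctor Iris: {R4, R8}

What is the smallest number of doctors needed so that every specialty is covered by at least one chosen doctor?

2

Take {Bravo, Flint}. Their union is {R0, R1, R2, R3, R4, R5, R6, R7, R8}, which is all 9 specialties.
No single doctor has all 9 specialties (the largest, Bravo, has 7), so 2 is optimal.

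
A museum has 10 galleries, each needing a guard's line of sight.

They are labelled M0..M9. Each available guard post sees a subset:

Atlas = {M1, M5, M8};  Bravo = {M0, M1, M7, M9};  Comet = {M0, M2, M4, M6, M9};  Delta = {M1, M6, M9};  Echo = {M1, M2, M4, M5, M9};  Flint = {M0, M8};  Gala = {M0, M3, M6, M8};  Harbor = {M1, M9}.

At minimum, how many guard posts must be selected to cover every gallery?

Bravo and Echo and Gala together: Bravo ∪ Echo ∪ Gala = {M0, M1, M2, M3, M4, M5, M6, M7, M8, M9} — every gallery is covered.
Only Gala contains M3, so Gala is forced; the remaining 6 galleries need at least 2 more guard posts (each remaining guard post adds at most 5) — so at least 3 guard posts are needed, and 3 is optimal.

3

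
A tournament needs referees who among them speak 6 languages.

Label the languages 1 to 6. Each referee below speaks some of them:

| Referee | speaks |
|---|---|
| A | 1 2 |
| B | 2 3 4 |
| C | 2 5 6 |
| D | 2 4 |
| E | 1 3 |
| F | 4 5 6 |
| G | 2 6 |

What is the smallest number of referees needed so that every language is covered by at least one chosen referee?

3

C and D and E together: C ∪ D ∪ E = {1, 2, 3, 4, 5, 6} — every language is covered.
No 2 of the 7 referees cover everything (all 21 combinations miss at least one language), so 3 is optimal.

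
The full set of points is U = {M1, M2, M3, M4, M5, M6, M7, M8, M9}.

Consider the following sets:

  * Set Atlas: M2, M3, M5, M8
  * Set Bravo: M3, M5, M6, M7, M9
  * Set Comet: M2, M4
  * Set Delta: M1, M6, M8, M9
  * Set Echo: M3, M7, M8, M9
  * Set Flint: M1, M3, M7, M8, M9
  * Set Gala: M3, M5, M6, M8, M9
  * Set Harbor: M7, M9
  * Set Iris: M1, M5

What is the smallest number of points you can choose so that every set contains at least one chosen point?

3

The 3 points {M2, M5, M9} hit every set.
The sets Comet, Echo, Iris are pairwise disjoint, so any hitting set needs a separate point for each — at least 3. Hence 3 is optimal.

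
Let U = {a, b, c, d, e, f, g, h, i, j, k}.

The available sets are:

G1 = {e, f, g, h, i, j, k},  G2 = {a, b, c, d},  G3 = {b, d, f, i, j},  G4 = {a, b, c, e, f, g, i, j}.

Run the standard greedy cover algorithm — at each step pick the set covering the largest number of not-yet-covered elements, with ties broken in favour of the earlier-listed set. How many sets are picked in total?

3

Greedy: pick G4 (covers 8 new) → pick G1 (covers 2 new) → pick G2 (covers 1 new). Total picks: 3.
(The true minimum cover uses only 2 sets, so greedy is not optimal here.)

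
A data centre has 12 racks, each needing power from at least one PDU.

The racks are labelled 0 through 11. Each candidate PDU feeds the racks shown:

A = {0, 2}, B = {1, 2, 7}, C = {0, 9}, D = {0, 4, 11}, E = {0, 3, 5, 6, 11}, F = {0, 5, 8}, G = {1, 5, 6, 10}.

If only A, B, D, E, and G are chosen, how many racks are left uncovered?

2

Union of A, B, D, E, G = {0, 1, 2, 3, 4, 5, 6, 7, 10, 11}.
Not covered: 8, 9 — 2 racks.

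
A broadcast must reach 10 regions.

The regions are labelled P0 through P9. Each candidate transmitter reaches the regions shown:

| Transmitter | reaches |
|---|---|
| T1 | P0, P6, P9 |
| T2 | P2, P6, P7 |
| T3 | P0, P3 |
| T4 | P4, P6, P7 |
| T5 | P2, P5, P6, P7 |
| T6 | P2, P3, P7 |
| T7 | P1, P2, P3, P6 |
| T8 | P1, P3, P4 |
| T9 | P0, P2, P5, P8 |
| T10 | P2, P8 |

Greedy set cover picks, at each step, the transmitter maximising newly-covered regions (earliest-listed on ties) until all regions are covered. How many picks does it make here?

Greedy: pick T5 (covers 4 new) → pick T8 (covers 3 new) → pick T1 (covers 2 new) → pick T9 (covers 1 new). Total picks: 4.

4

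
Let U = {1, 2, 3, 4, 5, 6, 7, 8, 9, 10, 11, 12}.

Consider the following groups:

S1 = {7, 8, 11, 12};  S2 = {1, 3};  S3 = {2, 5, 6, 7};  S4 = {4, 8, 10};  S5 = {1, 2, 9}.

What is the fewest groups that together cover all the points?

5

S1 and S2 and S3 and S4 and S5 together: S1 ∪ S2 ∪ S3 ∪ S4 ∪ S5 = {1, 2, 3, 4, 5, 6, 7, 8, 9, 10, 11, 12} — every point is covered.
No 4 of the 5 groups cover everything (all 5 combinations miss at least one point), so 5 is optimal.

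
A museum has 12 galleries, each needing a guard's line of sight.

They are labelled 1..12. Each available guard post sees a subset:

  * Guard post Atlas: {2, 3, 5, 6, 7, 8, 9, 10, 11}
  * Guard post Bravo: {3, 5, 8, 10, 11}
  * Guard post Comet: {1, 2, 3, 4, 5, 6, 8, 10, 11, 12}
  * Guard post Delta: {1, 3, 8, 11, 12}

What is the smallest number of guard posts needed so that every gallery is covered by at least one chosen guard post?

Take {Atlas, Comet}. Their union is {1, 2, 3, 4, 5, 6, 7, 8, 9, 10, 11, 12}, which is all 12 galleries.
No single guard post has all 12 galleries (the largest, Comet, has 10), so 2 is optimal.

2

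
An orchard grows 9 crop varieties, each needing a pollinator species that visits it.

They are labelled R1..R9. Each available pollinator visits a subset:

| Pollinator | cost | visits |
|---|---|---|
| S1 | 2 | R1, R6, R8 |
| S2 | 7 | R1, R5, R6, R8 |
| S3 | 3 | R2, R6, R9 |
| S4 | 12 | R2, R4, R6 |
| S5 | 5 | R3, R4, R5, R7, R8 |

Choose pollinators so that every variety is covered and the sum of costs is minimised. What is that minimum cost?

10

S1, S3, S5 together cover every variety (S1 ∪ S3 ∪ S5 = {R1, R2, R3, R4, R5, R6, R7, R8, R9}); total cost 2 + 3 + 5 = 10.
No covering selection has total cost below 10.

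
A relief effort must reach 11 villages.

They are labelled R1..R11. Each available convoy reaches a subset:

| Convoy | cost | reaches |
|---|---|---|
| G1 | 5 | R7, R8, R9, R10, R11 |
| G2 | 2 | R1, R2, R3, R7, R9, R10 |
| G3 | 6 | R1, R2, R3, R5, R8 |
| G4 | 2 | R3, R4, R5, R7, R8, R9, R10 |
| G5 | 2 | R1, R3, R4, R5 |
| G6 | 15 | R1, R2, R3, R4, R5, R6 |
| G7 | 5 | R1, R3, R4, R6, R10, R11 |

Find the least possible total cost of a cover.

9

G2, G4, G7 together cover every village (G2 ∪ G4 ∪ G7 = {R1, R2, R3, R4, R5, R6, R7, R8, R9, R10, R11}); total cost 2 + 2 + 5 = 9.
No covering selection has total cost below 9.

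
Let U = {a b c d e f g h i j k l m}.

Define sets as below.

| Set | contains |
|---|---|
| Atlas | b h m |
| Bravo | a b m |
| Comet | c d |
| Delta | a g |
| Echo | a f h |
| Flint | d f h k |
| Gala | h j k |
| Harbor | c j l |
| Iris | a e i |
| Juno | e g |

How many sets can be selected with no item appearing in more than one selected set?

Bravo, Flint, Harbor, Juno are pairwise disjoint (Bravo={a,b,m}; Flint={d,f,h,k}; Harbor={c,j,l}; Juno={e,g}).
Every remaining set overlaps one of these, and no 5 of the listed sets are pairwise disjoint, so 4 is the maximum.

4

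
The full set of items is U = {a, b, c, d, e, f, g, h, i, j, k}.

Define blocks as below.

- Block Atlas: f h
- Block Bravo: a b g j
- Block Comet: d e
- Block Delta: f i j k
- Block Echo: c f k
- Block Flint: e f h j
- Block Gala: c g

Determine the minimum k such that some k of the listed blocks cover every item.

5

Atlas, Bravo, Comet, Delta, and Echo cover everything between them: the union {a, b, c, d, e, f, g, h, i, j, k} is all of U.
No 4 of the 7 blocks cover everything (all 35 combinations miss at least one item), so 5 is optimal.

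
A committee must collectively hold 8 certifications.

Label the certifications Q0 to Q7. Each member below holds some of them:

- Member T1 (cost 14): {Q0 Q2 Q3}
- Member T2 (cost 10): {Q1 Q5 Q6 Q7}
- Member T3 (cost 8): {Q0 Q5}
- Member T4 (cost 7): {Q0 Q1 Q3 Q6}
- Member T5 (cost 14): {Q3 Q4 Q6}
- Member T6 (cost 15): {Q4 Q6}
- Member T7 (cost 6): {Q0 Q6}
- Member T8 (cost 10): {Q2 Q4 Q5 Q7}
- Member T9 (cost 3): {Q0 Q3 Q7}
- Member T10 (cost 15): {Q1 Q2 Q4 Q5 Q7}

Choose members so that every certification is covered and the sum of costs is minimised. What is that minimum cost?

17

T4, T8 together cover every certification (T4 ∪ T8 = {Q0, Q1, Q2, Q3, Q4, Q5, Q6, Q7}); total cost 7 + 10 = 17.
The greedy pick T9, T2, T8 costs 23; no covering selection beats 17.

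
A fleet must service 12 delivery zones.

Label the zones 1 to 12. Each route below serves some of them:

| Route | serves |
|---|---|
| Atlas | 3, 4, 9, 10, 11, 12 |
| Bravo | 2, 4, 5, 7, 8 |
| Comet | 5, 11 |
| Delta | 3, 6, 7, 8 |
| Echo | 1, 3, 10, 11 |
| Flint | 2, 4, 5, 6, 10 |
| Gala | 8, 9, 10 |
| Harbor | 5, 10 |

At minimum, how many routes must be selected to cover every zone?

Atlas and Delta and Echo and Flint together: Atlas ∪ Delta ∪ Echo ∪ Flint = {1, 2, 3, 4, 5, 6, 7, 8, 9, 10, 11, 12} — every zone is covered.
No 3 of the 8 routes cover everything (all 56 combinations miss at least one zone), so 4 is optimal.

4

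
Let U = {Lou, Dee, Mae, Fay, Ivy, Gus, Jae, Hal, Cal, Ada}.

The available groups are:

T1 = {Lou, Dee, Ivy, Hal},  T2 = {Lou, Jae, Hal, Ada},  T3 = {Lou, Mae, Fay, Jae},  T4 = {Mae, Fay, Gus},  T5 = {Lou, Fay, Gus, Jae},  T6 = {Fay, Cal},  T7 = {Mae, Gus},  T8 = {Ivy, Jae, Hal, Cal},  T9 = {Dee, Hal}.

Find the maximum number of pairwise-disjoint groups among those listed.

T2, T6, T7 are pairwise disjoint (T2={Lou,Jae,Hal,Ada}; T6={Fay,Cal}; T7={Mae,Gus}).
Every remaining group overlaps one of these, and no 4 of the listed groups are pairwise disjoint, so 3 is the maximum.

3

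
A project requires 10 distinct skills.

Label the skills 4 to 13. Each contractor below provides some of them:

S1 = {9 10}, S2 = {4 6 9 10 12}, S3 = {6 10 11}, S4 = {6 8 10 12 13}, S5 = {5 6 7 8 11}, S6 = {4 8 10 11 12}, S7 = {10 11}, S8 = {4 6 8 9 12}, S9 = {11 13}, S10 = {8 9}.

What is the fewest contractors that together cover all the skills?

3

S2 and S5 and S9 together: S2 ∪ S5 ∪ S9 = {4, 5, 6, 7, 8, 9, 10, 11, 12, 13} — every skill is covered.
Only S5 contains 5, so S5 is forced; the remaining 5 skills need at least 2 more contractors (each remaining contractor adds at most 4) — so at least 3 contractors are needed, and 3 is optimal.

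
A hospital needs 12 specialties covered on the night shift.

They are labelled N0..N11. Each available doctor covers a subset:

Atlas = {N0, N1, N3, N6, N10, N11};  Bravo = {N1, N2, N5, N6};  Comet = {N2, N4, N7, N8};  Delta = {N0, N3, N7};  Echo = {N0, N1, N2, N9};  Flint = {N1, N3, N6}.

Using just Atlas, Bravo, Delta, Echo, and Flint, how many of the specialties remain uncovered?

2

Union of Atlas, Bravo, Delta, Echo, Flint = {N0, N1, N2, N3, N5, N6, N7, N9, N10, N11}.
Not covered: N4, N8 — 2 specialties.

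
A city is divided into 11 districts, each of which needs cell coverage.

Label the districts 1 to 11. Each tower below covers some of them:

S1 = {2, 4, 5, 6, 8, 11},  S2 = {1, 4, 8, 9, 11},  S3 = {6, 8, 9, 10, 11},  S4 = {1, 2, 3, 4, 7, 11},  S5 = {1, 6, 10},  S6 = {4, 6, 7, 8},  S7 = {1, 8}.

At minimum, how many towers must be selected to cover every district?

3

Take {S1, S3, S4}. Their union is {1, 2, 3, 4, 5, 6, 7, 8, 9, 10, 11}, which is all 11 districts.
Only S4 contains 3, so S4 is forced; the remaining 5 districts need at least 2 more towers (each remaining tower adds at most 4) — so at least 3 towers are needed, and 3 is optimal.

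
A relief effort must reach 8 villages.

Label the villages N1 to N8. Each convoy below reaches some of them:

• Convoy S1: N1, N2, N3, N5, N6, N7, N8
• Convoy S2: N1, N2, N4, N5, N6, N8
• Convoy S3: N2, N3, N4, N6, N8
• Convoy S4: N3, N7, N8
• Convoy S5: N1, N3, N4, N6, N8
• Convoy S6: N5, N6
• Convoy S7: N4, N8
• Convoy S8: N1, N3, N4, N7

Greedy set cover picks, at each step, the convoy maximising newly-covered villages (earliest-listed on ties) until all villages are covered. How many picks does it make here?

Greedy: pick S1 (covers 7 new) → pick S2 (covers 1 new). Total picks: 2.

2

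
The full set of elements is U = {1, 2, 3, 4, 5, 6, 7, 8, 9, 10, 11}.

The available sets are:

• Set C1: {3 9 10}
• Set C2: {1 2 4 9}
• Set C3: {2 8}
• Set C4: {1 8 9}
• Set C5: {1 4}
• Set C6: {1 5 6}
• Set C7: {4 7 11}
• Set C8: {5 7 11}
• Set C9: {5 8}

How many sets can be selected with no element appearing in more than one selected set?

4

C1, C3, C5, C8 are pairwise disjoint (C1={3,9,10}; C3={2,8}; C5={1,4}; C8={5,7,11}).
Every remaining set overlaps one of these, and no 5 of the listed sets are pairwise disjoint, so 4 is the maximum.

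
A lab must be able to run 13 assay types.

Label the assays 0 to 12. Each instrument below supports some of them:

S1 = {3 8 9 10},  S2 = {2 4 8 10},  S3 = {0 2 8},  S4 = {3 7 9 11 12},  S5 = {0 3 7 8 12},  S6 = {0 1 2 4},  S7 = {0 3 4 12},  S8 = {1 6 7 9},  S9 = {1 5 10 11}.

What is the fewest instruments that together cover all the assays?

4

S5 and S6 and S8 and S9 together: S5 ∪ S6 ∪ S8 ∪ S9 = {0, 1, 2, 3, 4, 5, 6, 7, 8, 9, 10, 11, 12} — every assay is covered.
Only S8 contains 6, so S8 is forced; the remaining 9 assays need at least 3 more instruments (each remaining instrument adds at most 4) — so at least 4 instruments are needed, and 4 is optimal.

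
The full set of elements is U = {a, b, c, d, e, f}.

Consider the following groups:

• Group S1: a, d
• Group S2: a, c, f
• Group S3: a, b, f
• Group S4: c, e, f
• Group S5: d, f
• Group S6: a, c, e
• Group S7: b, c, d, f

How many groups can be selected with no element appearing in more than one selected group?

2

S5, S6 are pairwise disjoint (S5={d,f}; S6={a,c,e}).
Every remaining group overlaps one of these, and no 3 of the listed groups are pairwise disjoint, so 2 is the maximum.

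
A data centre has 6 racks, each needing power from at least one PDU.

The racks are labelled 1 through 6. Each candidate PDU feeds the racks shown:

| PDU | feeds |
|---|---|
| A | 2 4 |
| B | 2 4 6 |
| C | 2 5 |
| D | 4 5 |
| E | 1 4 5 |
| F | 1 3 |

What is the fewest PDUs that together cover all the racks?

3

Take {B, E, F}. Their union is {1, 2, 3, 4, 5, 6}, which is all 6 racks.
Only F contains 3, so F is forced; the remaining 4 racks need at least 2 more PDUs (each remaining PDU adds at most 3) — so at least 3 PDUs are needed, and 3 is optimal.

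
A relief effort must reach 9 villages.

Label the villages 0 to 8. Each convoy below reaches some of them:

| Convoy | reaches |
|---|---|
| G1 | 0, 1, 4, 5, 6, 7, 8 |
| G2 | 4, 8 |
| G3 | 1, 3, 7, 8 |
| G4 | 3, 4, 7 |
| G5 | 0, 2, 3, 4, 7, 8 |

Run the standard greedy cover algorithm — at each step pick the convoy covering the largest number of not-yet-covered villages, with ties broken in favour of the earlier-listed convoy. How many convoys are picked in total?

Greedy: pick G1 (covers 7 new) → pick G5 (covers 2 new). Total picks: 2.

2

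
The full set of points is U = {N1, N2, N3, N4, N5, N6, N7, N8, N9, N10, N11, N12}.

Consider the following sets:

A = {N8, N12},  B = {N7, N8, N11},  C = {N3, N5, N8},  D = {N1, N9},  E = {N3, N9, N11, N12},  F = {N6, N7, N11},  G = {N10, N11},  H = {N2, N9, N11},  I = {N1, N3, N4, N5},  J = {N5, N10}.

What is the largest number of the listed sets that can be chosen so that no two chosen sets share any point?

4

A, D, F, J are pairwise disjoint (A={N8,N12}; D={N1,N9}; F={N6,N7,N11}; J={N5,N10}).
Every remaining set overlaps one of these, and no 5 of the listed sets are pairwise disjoint, so 4 is the maximum.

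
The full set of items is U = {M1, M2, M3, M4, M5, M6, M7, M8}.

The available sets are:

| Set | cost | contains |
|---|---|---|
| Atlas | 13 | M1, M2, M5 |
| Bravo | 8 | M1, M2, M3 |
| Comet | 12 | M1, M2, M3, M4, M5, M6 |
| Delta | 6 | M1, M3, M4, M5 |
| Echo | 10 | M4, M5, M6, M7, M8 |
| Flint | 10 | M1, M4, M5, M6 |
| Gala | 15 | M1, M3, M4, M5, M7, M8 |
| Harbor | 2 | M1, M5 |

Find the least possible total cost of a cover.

18

Bravo, Echo together cover every item (Bravo ∪ Echo = {M1, M2, M3, M4, M5, M6, M7, M8}); total cost 8 + 10 = 18.
The greedy pick Harbor, Echo, Bravo costs 20; no covering selection beats 18.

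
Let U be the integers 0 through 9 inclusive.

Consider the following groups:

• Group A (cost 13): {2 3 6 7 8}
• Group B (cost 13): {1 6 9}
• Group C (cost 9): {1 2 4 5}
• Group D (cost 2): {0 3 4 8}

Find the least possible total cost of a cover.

37

A, B, C, D together cover every point (A ∪ B ∪ C ∪ D = {0, 1, 2, 3, 4, 5, 6, 7, 8, 9}); total cost 13 + 13 + 9 + 2 = 37.
No covering selection has total cost below 37.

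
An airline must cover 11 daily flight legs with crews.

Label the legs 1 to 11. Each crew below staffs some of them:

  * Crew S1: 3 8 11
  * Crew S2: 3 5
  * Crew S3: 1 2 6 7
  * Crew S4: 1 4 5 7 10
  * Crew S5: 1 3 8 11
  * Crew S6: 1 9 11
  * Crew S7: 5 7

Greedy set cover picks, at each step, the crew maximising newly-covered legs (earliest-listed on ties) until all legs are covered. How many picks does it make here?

Greedy: pick S4 (covers 5 new) → pick S1 (covers 3 new) → pick S3 (covers 2 new) → pick S6 (covers 1 new). Total picks: 4.

4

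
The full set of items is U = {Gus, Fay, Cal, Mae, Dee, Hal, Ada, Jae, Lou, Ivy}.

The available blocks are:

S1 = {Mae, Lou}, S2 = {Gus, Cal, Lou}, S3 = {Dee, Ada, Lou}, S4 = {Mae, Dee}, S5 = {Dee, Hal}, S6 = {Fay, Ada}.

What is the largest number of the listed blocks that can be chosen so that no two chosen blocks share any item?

3

S2, S4, S6 are pairwise disjoint (S2={Gus,Cal,Lou}; S4={Mae,Dee}; S6={Fay,Ada}).
Every remaining block overlaps one of these, and no 4 of the listed blocks are pairwise disjoint, so 3 is the maximum.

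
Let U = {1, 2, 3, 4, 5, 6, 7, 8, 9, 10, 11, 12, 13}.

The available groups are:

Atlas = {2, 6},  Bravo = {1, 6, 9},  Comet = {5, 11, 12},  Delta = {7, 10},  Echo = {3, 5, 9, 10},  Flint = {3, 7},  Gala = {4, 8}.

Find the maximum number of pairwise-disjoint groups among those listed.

4

Bravo, Comet, Delta, Gala are pairwise disjoint (Bravo={1,6,9}; Comet={5,11,12}; Delta={7,10}; Gala={4,8}).
Every remaining group overlaps one of these, and no 5 of the listed groups are pairwise disjoint, so 4 is the maximum.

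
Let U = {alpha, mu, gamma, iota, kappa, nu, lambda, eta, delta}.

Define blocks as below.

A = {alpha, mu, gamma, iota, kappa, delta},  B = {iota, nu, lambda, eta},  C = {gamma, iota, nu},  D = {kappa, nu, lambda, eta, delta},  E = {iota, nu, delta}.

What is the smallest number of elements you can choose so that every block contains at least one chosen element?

2

Take H = {mu, nu}. Each listed block contains at least one of these, so H is a hitting set of size 2.
No single element lies in every block, so at least 2 are needed and 2 is optimal.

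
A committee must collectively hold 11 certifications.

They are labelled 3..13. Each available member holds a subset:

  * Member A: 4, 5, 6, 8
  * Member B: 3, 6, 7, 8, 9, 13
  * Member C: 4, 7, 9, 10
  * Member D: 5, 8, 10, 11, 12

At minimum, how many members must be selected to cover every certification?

3

B and C and D together: B ∪ C ∪ D = {3, 4, 5, 6, 7, 8, 9, 10, 11, 12, 13} — every certification is covered.
Only B contains 3, so B is forced; the remaining 5 certifications need at least 2 more members (each remaining member adds at most 4) — so at least 3 members are needed, and 3 is optimal.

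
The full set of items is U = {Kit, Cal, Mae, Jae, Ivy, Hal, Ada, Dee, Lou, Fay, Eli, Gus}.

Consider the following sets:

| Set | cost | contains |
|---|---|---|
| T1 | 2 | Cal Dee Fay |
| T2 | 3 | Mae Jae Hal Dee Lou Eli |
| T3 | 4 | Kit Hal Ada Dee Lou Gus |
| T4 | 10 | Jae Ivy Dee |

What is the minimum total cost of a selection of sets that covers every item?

19

T1, T2, T3, T4 together cover every item (T1 ∪ T2 ∪ T3 ∪ T4 = {Kit, Cal, Mae, Jae, Ivy, Hal, Ada, Dee, Lou, Fay, Eli, Gus}); total cost 2 + 3 + 4 + 10 = 19.
No covering selection has total cost below 19.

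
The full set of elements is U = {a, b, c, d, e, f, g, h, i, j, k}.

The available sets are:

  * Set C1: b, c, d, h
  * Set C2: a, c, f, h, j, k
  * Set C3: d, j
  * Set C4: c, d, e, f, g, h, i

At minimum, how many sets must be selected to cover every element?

3

C1, C2, and C4 cover everything between them: the union {a, b, c, d, e, f, g, h, i, j, k} is all of U.
Only C2 contains a, so C2 is forced; the remaining 5 elements need at least 2 more sets (each remaining set adds at most 4) — so at least 3 sets are needed, and 3 is optimal.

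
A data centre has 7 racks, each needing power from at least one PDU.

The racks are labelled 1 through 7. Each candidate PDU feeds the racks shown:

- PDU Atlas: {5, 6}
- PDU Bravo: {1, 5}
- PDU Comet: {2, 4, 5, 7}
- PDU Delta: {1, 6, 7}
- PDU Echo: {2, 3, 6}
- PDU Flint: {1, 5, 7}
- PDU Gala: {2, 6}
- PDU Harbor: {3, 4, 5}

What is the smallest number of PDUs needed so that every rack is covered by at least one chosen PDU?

3

Comet and Delta and Harbor together: Comet ∪ Delta ∪ Harbor = {1, 2, 3, 4, 5, 6, 7} — every rack is covered.
No 2 of the 8 PDUs cover everything (all 28 combinations miss at least one rack), so 3 is optimal.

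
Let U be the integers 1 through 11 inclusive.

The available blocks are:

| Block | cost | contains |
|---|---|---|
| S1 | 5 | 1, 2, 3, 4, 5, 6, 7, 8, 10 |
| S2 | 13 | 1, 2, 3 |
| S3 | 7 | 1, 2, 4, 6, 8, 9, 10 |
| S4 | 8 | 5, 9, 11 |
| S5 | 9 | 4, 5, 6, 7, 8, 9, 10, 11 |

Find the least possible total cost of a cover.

13

S1, S4 together cover every item (S1 ∪ S4 = {1, 2, 3, 4, 5, 6, 7, 8, 9, 10, 11}); total cost 5 + 8 = 13.
No covering selection has total cost below 13.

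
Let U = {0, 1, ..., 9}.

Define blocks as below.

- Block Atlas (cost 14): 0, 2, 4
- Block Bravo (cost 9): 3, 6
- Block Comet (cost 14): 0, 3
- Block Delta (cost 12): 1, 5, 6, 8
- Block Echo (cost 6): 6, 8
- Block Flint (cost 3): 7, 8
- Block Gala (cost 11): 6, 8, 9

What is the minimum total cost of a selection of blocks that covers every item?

Atlas, Bravo, Delta, Flint, Gala together cover every item (Atlas ∪ Bravo ∪ Delta ∪ Flint ∪ Gala = {0, 1, 2, 3, 4, 5, 6, 7, 8, 9}); total cost 14 + 9 + 12 + 3 + 11 = 49.
No covering selection has total cost below 49.

49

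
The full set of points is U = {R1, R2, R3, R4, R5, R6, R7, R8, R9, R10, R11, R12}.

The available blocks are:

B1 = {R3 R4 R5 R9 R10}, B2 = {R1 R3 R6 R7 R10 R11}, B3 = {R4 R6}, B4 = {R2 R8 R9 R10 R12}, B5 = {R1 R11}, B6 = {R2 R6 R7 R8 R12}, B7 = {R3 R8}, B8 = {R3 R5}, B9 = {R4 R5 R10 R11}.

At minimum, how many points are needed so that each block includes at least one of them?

4

H = {R1, R2, R3, R4} meets every block (each contains at least one member of H), and |H| = 4.
The blocks B3, B4, B5, B8 are pairwise disjoint, so any hitting set needs a separate point for each — at least 4. Hence 4 is optimal.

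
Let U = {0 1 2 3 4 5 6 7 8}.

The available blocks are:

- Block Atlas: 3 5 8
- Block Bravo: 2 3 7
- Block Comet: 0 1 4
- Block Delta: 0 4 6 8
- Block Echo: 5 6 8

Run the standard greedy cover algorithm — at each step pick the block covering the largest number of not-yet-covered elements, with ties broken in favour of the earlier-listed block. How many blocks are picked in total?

Greedy: pick Delta (covers 4 new) → pick Bravo (covers 3 new) → pick Atlas (covers 1 new) → pick Comet (covers 1 new). Total picks: 4.
(The true minimum cover uses only 3 blocks, so greedy is not optimal here.)

4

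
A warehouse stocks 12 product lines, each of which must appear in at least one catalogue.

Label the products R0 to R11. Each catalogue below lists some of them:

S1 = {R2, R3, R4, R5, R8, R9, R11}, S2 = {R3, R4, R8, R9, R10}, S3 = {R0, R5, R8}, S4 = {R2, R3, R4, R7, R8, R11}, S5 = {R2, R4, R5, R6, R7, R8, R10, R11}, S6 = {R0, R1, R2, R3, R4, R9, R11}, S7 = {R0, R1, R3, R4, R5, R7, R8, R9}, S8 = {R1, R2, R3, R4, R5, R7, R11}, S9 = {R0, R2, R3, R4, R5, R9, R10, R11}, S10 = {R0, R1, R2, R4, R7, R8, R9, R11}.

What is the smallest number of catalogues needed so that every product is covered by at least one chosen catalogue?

Take {S5, S6}. Their union is {R0, R1, R2, R3, R4, R5, R6, R7, R8, R9, R10, R11}, which is all 12 products.
No single catalogue has all 12 products (the largest, S5, has 8), so 2 is optimal.

2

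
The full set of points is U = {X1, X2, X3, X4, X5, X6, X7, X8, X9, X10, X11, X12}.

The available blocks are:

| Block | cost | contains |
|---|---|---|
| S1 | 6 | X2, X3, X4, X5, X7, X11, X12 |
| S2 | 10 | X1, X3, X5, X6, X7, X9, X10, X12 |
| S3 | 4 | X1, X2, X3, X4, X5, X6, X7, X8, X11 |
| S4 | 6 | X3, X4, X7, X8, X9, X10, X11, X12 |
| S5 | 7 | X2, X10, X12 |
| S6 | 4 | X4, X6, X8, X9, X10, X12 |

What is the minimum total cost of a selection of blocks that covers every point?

8

S3, S6 together cover every point (S3 ∪ S6 = {X1, X2, X3, X4, X5, X6, X7, X8, X9, X10, X11, X12}); total cost 4 + 4 = 8.
No covering selection has total cost below 8.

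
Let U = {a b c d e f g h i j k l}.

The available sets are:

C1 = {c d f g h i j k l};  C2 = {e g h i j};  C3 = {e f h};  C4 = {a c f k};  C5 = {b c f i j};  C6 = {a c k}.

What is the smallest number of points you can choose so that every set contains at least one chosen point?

2

The 2 points {c, h} hit every set.
The sets C2, C6 are pairwise disjoint, so any hitting set needs a separate point for each — at least 2. Hence 2 is optimal.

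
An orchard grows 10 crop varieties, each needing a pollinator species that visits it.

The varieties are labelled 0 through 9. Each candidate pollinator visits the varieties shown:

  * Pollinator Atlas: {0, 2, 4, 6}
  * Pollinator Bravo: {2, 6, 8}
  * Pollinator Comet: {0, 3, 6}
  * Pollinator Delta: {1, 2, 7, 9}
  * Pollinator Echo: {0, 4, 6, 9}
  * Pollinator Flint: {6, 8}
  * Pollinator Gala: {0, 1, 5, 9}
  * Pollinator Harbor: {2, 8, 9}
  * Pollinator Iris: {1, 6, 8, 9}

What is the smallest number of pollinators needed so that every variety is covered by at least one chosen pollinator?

Take {Atlas, Comet, Delta, Gala, Harbor}. Their union is {0, 1, 2, 3, 4, 5, 6, 7, 8, 9}, which is all 10 varieties.
No 4 of the 9 pollinators cover everything (all 126 combinations miss at least one variety), so 5 is optimal.

5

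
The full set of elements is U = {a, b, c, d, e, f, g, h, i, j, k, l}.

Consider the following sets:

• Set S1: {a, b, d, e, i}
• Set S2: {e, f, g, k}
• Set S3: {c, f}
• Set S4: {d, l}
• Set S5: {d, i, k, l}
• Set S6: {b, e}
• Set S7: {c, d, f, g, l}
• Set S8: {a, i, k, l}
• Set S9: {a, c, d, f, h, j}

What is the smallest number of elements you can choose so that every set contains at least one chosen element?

3

The 3 elements {c, e, l} hit every set.
The sets S3, S4, S6 are pairwise disjoint, so any hitting set needs a separate element for each — at least 3. Hence 3 is optimal.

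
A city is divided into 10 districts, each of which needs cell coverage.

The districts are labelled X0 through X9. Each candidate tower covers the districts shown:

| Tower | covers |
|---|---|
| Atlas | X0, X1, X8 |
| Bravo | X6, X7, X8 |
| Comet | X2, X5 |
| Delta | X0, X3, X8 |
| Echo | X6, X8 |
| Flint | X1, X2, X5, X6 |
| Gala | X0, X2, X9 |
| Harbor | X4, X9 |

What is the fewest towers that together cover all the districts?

4

Take {Bravo, Delta, Flint, Harbor}. Their union is {X0, X1, X2, X3, X4, X5, X6, X7, X8, X9}, which is all 10 districts.
Only Bravo contains X7, so Bravo is forced; the remaining 7 districts need at least 3 more towers (each remaining tower adds at most 3) — so at least 4 towers are needed, and 4 is optimal.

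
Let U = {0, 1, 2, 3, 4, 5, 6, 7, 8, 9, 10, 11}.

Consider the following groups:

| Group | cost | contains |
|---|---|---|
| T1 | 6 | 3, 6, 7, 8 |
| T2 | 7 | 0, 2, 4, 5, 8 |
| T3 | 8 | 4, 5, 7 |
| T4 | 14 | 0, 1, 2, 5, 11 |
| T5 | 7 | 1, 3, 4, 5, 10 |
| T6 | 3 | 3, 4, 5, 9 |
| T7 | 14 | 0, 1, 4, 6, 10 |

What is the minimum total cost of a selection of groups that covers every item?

T1, T4, T5, T6 together cover every item (T1 ∪ T4 ∪ T5 ∪ T6 = {0, 1, 2, 3, 4, 5, 6, 7, 8, 9, 10, 11}); total cost 6 + 14 + 7 + 3 = 30.
The greedy pick T6, T1, T2, T5, T4 costs 37; no covering selection beats 30.

30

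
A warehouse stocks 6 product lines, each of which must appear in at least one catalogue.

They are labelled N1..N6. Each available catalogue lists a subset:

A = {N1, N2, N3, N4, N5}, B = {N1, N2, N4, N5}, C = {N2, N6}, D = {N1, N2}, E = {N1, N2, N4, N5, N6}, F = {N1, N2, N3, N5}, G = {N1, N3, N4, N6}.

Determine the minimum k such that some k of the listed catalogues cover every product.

2

Take {B, G}. Their union is {N1, N2, N3, N4, N5, N6}, which is all 6 products.
No single catalogue has all 6 products (the largest, A, has 5), so 2 is optimal.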